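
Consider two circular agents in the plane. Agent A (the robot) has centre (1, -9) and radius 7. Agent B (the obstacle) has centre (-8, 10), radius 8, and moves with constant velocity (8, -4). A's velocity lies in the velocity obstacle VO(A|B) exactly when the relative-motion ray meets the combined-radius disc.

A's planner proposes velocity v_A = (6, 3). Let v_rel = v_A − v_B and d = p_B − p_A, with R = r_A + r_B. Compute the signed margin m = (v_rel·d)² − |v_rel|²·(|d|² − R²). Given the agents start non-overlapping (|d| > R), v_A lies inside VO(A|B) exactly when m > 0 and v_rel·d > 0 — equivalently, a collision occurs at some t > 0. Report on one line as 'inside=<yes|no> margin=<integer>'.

d = (-9, 19),  |d|² = 442;  R = 7+8 = 15,  c = 442−15² = 217
v_rel = (-2, 7),  |v_rel|² = 53;  v_rel·d = (-2)·(-9) + (7)·(19) = 151
53·t² − 302·t + 217 = 0  ⇒  m = 151² − 53·217 = 11300
m = 11300 > 0,  v_rel·d = 151 > 0  ⇒  inside

inside=yes margin=11300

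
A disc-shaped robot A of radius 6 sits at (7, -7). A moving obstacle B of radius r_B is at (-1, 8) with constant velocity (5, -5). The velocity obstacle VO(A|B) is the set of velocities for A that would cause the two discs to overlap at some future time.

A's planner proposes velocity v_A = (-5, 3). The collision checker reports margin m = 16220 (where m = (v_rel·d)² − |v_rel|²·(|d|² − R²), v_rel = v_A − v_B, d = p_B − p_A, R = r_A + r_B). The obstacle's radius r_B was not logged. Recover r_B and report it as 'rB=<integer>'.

m = 16220
d = (-8, 15);  v_rel = (-10, 8),  |v_rel|² = 164
v_rel×d = (-10)·(15) − (8)·(-8) = -86
since m = R²·164 − (-86)²:  R² = (7396 + 16220) / 164 = 144
R = √144 = 12  ⇒  r_B = 12 − 6 = 6

rB=6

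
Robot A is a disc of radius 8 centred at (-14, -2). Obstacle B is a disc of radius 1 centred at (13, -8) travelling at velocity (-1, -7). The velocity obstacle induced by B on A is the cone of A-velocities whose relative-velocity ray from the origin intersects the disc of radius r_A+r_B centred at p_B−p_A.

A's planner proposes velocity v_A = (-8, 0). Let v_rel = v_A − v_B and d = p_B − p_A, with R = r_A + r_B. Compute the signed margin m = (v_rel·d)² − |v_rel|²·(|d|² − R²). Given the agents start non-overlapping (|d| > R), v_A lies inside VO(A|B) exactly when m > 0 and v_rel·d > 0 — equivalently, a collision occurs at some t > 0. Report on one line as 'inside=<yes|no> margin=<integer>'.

d = (27, -6),  |d|² = 765;  R = 8+1 = 9,  c = 765−9² = 684
v_rel = (-7, 7),  |v_rel|² = 98;  v_rel·d = (-7)·(27) + (7)·(-6) = -231
98·t² + 462·t + 684 = 0  ⇒  m = (-231)² − 98·684 = -13671
m = -13671 < 0,  v_rel·d = -231 < 0  ⇒  outside

inside=no margin=-13671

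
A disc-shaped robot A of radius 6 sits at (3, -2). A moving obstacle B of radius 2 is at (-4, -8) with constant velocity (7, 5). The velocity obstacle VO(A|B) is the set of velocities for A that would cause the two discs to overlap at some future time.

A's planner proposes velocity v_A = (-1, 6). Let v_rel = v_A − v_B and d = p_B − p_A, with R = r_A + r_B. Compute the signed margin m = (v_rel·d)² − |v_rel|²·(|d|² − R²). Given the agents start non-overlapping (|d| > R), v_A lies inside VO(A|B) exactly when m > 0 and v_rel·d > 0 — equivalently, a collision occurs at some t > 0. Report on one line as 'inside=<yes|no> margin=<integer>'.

d = (-7, -6),  |d|² = 85;  R = 6+2 = 8,  c = 85−8² = 21
v_rel = (-8, 1),  |v_rel|² = 65;  v_rel·d = (-8)·(-7) + (1)·(-6) = 50
65·t² − 100·t + 21 = 0  ⇒  m = 50² − 65·21 = 1135
m = 1135 > 0,  v_rel·d = 50 > 0  ⇒  inside

inside=yes margin=1135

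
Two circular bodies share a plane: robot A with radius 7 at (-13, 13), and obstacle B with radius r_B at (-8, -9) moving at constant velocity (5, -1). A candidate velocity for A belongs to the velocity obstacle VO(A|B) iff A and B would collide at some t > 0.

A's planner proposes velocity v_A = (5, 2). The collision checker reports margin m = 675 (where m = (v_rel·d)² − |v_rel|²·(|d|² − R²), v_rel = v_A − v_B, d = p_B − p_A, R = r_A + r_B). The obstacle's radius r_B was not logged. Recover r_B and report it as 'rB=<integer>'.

m = 675
d = (5, -22);  v_rel = (0, 3),  |v_rel|² = 9
v_rel×d = (0)·(-22) − (3)·(5) = -15
since m = R²·9 − (-15)²:  R² = (225 + 675) / 9 = 100
R = √100 = 10  ⇒  r_B = 10 − 7 = 3

rB=3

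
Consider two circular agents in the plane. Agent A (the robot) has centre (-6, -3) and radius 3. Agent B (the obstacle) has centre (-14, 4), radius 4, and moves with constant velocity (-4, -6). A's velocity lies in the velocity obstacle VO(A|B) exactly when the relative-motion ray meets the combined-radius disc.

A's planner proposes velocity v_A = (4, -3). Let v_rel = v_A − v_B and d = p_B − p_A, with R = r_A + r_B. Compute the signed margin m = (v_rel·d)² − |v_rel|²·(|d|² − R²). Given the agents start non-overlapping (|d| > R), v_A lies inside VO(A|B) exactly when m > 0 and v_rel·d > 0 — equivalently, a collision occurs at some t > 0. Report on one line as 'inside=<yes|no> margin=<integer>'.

d = (-8, 7),  |d|² = 113;  R = 3+4 = 7,  c = 113−7² = 64
v_rel = (8, 3),  |v_rel|² = 73;  v_rel·d = (8)·(-8) + (3)·(7) = -43
73·t² + 86·t + 64 = 0  ⇒  m = (-43)² − 73·64 = -2823
m = -2823 < 0,  v_rel·d = -43 < 0  ⇒  outside

inside=no margin=-2823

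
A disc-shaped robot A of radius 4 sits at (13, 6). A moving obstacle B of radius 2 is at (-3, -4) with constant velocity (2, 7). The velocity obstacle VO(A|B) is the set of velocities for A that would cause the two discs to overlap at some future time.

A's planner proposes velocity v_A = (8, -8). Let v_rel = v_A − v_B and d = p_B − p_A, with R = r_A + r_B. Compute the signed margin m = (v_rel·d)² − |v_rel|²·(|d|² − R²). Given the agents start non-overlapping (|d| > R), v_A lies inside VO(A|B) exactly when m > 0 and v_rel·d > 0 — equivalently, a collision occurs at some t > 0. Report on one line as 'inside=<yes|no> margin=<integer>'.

d = (-16, -10),  |d|² = 356;  R = 4+2 = 6,  c = 356−6² = 320
v_rel = (6, -15),  |v_rel|² = 261;  v_rel·d = (6)·(-16) + (-15)·(-10) = 54
261·t² − 108·t + 320 = 0  ⇒  m = 54² − 261·320 = -80604
m = -80604 < 0,  v_rel·d = 54 > 0  ⇒  outside

inside=no margin=-80604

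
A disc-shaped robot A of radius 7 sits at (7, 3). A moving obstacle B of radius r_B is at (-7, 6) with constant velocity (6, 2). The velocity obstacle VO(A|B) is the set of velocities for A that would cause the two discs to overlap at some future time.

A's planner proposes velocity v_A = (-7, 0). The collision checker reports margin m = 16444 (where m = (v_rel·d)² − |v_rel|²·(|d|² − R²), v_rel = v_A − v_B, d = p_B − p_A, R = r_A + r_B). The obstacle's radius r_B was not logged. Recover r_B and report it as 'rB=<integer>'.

m = 16444
d = (-14, 3);  v_rel = (-13, -2),  |v_rel|² = 173
v_rel×d = (-13)·(3) − (-2)·(-14) = -67
since m = R²·173 − (-67)²:  R² = (4489 + 16444) / 173 = 121
R = √121 = 11  ⇒  r_B = 11 − 7 = 4

rB=4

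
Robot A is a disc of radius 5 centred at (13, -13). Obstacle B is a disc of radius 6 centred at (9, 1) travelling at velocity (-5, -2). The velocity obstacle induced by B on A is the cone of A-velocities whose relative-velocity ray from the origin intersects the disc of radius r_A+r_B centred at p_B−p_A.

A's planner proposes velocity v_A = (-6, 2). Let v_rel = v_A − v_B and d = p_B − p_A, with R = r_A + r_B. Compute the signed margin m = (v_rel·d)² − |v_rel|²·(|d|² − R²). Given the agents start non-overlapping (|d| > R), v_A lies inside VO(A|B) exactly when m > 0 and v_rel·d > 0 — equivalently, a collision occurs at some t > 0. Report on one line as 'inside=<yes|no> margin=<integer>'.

d = (-4, 14),  |d|² = 212;  R = 5+6 = 11,  c = 212−11² = 91
v_rel = (-1, 4),  |v_rel|² = 17;  v_rel·d = (-1)·(-4) + (4)·(14) = 60
17·t² − 120·t + 91 = 0  ⇒  m = 60² − 17·91 = 2053
m = 2053 > 0,  v_rel·d = 60 > 0  ⇒  inside

inside=yes margin=2053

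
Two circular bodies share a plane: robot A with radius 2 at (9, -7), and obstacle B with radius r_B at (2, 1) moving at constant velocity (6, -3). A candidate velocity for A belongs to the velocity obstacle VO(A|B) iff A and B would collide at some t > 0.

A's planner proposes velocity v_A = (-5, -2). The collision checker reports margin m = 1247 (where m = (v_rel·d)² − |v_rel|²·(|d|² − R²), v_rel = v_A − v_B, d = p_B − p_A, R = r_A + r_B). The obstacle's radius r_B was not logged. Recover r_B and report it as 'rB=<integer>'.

m = 1247
d = (-7, 8);  v_rel = (-11, 1),  |v_rel|² = 122
v_rel×d = (-11)·(8) − (1)·(-7) = -81
since m = R²·122 − (-81)²:  R² = (6561 + 1247) / 122 = 64
R = √64 = 8  ⇒  r_B = 8 − 2 = 6

rB=6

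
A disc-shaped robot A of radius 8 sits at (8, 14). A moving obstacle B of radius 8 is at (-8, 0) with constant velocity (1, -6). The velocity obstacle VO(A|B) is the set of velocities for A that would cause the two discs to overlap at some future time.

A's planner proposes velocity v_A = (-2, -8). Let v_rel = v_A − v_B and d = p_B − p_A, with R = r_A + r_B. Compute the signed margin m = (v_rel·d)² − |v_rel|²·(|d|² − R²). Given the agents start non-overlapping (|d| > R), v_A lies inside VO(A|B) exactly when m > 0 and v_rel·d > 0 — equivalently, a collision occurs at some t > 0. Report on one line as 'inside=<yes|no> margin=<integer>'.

d = (-16, -14),  |d|² = 452;  R = 8+8 = 16,  c = 452−16² = 196
v_rel = (-3, -2),  |v_rel|² = 13;  v_rel·d = (-3)·(-16) + (-2)·(-14) = 76
13·t² − 152·t + 196 = 0  ⇒  m = 76² − 13·196 = 3228
m = 3228 > 0,  v_rel·d = 76 > 0  ⇒  inside

inside=yes margin=3228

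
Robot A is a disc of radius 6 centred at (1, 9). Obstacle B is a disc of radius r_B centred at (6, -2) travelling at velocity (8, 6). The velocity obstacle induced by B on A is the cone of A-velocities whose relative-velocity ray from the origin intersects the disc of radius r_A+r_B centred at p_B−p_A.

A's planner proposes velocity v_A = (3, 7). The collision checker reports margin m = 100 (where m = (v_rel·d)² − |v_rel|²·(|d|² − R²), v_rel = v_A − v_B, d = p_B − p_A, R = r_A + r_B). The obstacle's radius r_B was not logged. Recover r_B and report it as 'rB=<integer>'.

m = 100
d = (5, -11);  v_rel = (-5, 1),  |v_rel|² = 26
v_rel×d = (-5)·(-11) − (1)·(5) = 50
since m = R²·26 − 50²:  R² = (2500 + 100) / 26 = 100
R = √100 = 10  ⇒  r_B = 10 − 6 = 4

rB=4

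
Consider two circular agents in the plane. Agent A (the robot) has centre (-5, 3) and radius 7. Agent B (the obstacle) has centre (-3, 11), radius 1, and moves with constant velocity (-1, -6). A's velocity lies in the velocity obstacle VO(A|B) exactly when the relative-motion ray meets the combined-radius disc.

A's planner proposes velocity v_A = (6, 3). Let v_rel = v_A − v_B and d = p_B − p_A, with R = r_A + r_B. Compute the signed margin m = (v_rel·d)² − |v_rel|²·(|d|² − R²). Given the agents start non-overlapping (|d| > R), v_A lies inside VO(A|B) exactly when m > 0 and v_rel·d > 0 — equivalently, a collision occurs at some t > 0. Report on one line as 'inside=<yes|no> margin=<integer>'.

d = (2, 8),  |d|² = 68;  R = 7+1 = 8,  c = 68−8² = 4
v_rel = (7, 9),  |v_rel|² = 130;  v_rel·d = (7)·(2) + (9)·(8) = 86
130·t² − 172·t + 4 = 0  ⇒  m = 86² − 130·4 = 6876
m = 6876 > 0,  v_rel·d = 86 > 0  ⇒  inside

inside=yes margin=6876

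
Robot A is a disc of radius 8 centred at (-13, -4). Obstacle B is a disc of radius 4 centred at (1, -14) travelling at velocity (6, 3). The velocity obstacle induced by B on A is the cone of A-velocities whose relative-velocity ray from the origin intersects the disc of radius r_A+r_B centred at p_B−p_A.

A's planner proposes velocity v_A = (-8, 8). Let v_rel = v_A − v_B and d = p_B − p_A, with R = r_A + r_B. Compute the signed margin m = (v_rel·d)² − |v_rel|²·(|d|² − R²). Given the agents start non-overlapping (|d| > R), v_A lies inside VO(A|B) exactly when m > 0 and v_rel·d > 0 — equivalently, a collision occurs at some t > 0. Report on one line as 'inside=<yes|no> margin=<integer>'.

d = (14, -10),  |d|² = 296;  R = 8+4 = 12,  c = 296−12² = 152
v_rel = (-14, 5),  |v_rel|² = 221;  v_rel·d = (-14)·(14) + (5)·(-10) = -246
221·t² + 492·t + 152 = 0  ⇒  m = (-246)² − 221·152 = 26924
m = 26924 > 0,  v_rel·d = -246 < 0  ⇒  outside

inside=no margin=26924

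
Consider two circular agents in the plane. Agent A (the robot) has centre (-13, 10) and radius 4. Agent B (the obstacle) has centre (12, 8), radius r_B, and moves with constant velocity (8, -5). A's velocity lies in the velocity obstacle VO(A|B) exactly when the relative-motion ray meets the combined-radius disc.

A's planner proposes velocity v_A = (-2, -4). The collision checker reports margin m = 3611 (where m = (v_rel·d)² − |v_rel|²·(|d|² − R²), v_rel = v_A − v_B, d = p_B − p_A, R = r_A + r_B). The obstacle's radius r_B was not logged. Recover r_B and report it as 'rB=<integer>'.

m = 3611
d = (25, -2);  v_rel = (-10, 1),  |v_rel|² = 101
v_rel×d = (-10)·(-2) − (1)·(25) = -5
since m = R²·101 − (-5)²:  R² = (25 + 3611) / 101 = 36
R = √36 = 6  ⇒  r_B = 6 − 4 = 2

rB=2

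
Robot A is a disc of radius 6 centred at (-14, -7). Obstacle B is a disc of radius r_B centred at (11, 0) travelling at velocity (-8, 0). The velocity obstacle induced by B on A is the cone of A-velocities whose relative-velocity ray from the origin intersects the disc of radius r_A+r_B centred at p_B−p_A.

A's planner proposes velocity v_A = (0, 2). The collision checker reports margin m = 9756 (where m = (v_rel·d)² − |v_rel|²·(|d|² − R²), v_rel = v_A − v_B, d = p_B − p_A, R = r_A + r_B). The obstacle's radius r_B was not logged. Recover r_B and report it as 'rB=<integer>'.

m = 9756
d = (25, 7);  v_rel = (8, 2),  |v_rel|² = 68
v_rel×d = (8)·(7) − (2)·(25) = 6
since m = R²·68 − 6²:  R² = (36 + 9756) / 68 = 144
R = √144 = 12  ⇒  r_B = 12 − 6 = 6

rB=6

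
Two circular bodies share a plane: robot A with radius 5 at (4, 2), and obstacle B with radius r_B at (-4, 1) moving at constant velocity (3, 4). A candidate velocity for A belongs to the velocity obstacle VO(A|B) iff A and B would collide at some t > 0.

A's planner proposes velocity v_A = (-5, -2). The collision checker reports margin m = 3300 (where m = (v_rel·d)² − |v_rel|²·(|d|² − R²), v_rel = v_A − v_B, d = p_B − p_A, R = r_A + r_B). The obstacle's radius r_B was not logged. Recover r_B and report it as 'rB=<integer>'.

m = 3300
d = (-8, -1);  v_rel = (-8, -6),  |v_rel|² = 100
v_rel×d = (-8)·(-1) − (-6)·(-8) = -40
since m = R²·100 − (-40)²:  R² = (1600 + 3300) / 100 = 49
R = √49 = 7  ⇒  r_B = 7 − 5 = 2

rB=2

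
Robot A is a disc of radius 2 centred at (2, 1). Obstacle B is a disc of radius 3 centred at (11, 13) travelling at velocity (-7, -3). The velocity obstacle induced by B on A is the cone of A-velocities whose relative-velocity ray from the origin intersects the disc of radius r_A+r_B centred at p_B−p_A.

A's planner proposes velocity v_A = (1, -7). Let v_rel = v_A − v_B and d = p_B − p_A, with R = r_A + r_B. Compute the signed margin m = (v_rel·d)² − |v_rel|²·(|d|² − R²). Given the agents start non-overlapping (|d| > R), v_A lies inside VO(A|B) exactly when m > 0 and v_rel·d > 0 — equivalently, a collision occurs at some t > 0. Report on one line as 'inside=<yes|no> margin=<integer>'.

d = (9, 12),  |d|² = 225;  R = 2+3 = 5,  c = 225−5² = 200
v_rel = (8, -4),  |v_rel|² = 80;  v_rel·d = (8)·(9) + (-4)·(12) = 24
80·t² − 48·t + 200 = 0  ⇒  m = 24² − 80·200 = -15424
m = -15424 < 0,  v_rel·d = 24 > 0  ⇒  outside

inside=no margin=-15424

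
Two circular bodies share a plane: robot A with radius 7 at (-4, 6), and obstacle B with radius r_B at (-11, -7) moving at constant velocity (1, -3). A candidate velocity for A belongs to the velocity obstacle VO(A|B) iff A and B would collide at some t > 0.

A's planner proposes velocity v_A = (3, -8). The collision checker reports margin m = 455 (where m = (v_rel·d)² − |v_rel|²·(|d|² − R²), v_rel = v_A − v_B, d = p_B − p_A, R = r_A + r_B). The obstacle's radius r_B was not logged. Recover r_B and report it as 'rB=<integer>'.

m = 455
d = (-7, -13);  v_rel = (2, -5),  |v_rel|² = 29
v_rel×d = (2)·(-13) − (-5)·(-7) = -61
since m = R²·29 − (-61)²:  R² = (3721 + 455) / 29 = 144
R = √144 = 12  ⇒  r_B = 12 − 7 = 5

rB=5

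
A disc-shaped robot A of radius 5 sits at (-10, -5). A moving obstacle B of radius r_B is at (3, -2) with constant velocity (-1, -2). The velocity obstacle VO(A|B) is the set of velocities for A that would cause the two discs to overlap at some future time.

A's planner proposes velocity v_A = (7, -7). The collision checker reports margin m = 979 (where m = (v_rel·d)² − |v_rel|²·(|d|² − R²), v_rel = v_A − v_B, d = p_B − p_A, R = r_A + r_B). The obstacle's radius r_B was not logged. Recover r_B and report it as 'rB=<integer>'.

m = 979
d = (13, 3);  v_rel = (8, -5),  |v_rel|² = 89
v_rel×d = (8)·(3) − (-5)·(13) = 89
since m = R²·89 − 89²:  R² = (7921 + 979) / 89 = 100
R = √100 = 10  ⇒  r_B = 10 − 5 = 5

rB=5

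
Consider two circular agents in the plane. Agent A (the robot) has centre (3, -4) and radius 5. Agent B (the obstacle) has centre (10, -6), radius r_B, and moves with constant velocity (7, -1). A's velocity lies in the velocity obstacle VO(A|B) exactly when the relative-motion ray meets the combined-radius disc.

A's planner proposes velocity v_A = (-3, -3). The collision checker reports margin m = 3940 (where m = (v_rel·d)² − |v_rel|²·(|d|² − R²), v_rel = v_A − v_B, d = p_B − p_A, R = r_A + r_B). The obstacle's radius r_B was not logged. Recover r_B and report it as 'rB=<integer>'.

m = 3940
d = (7, -2);  v_rel = (-10, -2),  |v_rel|² = 104
v_rel×d = (-10)·(-2) − (-2)·(7) = 34
since m = R²·104 − 34²:  R² = (1156 + 3940) / 104 = 49
R = √49 = 7  ⇒  r_B = 7 − 5 = 2

rB=2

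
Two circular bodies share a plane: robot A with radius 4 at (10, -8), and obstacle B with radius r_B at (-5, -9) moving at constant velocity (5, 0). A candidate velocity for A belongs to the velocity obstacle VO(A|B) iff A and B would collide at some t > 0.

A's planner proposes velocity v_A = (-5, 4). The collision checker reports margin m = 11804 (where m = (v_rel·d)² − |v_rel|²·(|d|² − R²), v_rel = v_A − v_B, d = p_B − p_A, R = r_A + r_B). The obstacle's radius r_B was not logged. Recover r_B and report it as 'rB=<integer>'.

m = 11804
d = (-15, -1);  v_rel = (-10, 4),  |v_rel|² = 116
v_rel×d = (-10)·(-1) − (4)·(-15) = 70
since m = R²·116 − 70²:  R² = (4900 + 11804) / 116 = 144
R = √144 = 12  ⇒  r_B = 12 − 4 = 8

rB=8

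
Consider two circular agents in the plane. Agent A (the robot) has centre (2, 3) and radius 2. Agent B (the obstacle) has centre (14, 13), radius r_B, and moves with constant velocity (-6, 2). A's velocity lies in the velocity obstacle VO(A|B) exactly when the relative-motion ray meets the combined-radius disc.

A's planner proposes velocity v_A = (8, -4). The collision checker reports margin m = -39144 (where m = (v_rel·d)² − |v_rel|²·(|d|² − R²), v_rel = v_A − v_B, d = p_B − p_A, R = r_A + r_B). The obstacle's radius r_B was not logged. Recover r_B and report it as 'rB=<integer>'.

m = -39144
d = (12, 10);  v_rel = (14, -6),  |v_rel|² = 232
v_rel×d = (14)·(10) − (-6)·(12) = 212
since m = R²·232 − 212²:  R² = (44944 + -39144) / 232 = 25
R = √25 = 5  ⇒  r_B = 5 − 2 = 3

rB=3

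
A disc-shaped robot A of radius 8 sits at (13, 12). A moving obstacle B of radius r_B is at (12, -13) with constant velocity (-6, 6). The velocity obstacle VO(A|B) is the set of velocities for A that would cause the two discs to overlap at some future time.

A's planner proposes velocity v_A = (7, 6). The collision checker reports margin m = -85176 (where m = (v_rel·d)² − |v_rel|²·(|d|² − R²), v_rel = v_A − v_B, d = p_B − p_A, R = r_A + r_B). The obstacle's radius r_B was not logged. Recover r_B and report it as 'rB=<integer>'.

m = -85176
d = (-1, -25);  v_rel = (13, 0),  |v_rel|² = 169
v_rel×d = (13)·(-25) − (0)·(-1) = -325
since m = R²·169 − (-325)²:  R² = (105625 + -85176) / 169 = 121
R = √121 = 11  ⇒  r_B = 11 − 8 = 3

rB=3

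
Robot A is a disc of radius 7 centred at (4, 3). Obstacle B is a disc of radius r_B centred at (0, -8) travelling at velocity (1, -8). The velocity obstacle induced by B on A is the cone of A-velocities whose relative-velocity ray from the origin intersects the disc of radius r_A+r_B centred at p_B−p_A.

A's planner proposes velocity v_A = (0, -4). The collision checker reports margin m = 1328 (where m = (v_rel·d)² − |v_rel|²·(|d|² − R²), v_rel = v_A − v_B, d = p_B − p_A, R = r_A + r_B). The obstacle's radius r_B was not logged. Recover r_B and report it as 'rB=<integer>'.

m = 1328
d = (-4, -11);  v_rel = (-1, 4),  |v_rel|² = 17
v_rel×d = (-1)·(-11) − (4)·(-4) = 27
since m = R²·17 − 27²:  R² = (729 + 1328) / 17 = 121
R = √121 = 11  ⇒  r_B = 11 − 7 = 4

rB=4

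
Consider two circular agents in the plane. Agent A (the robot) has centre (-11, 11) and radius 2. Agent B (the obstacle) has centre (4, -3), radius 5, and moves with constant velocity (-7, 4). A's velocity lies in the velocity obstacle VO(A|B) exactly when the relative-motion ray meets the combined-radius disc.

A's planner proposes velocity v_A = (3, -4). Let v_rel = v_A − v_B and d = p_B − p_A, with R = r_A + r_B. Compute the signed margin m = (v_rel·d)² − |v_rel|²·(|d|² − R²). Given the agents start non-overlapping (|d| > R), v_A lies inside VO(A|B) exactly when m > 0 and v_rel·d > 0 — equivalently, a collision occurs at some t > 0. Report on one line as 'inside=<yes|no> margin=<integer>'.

d = (15, -14),  |d|² = 421;  R = 2+5 = 7,  c = 421−7² = 372
v_rel = (10, -8),  |v_rel|² = 164;  v_rel·d = (10)·(15) + (-8)·(-14) = 262
164·t² − 524·t + 372 = 0  ⇒  m = 262² − 164·372 = 7636
m = 7636 > 0,  v_rel·d = 262 > 0  ⇒  inside

inside=yes margin=7636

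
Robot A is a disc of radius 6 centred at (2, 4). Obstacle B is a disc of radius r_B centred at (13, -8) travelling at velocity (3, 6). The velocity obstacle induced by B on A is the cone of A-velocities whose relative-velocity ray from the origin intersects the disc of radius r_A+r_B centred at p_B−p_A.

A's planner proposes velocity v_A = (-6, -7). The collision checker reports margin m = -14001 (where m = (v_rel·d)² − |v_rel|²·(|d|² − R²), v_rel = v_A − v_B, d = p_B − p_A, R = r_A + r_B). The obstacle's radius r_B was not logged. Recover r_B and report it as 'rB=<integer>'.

m = -14001
d = (11, -12);  v_rel = (-9, -13),  |v_rel|² = 250
v_rel×d = (-9)·(-12) − (-13)·(11) = 251
since m = R²·250 − 251²:  R² = (63001 + -14001) / 250 = 196
R = √196 = 14  ⇒  r_B = 14 − 6 = 8

rB=8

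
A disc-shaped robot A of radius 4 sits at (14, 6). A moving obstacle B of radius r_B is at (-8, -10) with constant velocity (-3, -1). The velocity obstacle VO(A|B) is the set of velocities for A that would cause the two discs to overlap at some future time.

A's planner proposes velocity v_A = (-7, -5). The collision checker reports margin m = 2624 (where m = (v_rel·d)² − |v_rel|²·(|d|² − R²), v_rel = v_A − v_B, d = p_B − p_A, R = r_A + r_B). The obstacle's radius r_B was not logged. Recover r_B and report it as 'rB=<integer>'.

m = 2624
d = (-22, -16);  v_rel = (-4, -4),  |v_rel|² = 32
v_rel×d = (-4)·(-16) − (-4)·(-22) = -24
since m = R²·32 − (-24)²:  R² = (576 + 2624) / 32 = 100
R = √100 = 10  ⇒  r_B = 10 − 4 = 6

rB=6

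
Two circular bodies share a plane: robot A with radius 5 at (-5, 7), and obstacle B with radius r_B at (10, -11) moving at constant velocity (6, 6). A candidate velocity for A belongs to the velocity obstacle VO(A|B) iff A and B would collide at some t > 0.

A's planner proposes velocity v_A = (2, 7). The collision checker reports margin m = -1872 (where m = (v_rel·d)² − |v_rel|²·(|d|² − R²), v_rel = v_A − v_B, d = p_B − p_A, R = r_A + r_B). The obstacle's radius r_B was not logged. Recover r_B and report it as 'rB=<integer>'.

m = -1872
d = (15, -18);  v_rel = (-4, 1),  |v_rel|² = 17
v_rel×d = (-4)·(-18) − (1)·(15) = 57
since m = R²·17 − 57²:  R² = (3249 + -1872) / 17 = 81
R = √81 = 9  ⇒  r_B = 9 − 5 = 4

rB=4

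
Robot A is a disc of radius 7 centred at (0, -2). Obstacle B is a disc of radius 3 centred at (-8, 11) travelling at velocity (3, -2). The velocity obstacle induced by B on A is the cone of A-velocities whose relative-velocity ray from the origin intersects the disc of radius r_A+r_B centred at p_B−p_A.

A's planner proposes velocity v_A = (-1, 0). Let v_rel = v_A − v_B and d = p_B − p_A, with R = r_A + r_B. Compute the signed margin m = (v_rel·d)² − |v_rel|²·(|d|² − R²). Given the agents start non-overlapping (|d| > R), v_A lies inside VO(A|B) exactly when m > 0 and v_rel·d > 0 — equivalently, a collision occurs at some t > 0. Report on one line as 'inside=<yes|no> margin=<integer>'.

d = (-8, 13),  |d|² = 233;  R = 7+3 = 10,  c = 233−10² = 133
v_rel = (-4, 2),  |v_rel|² = 20;  v_rel·d = (-4)·(-8) + (2)·(13) = 58
20·t² − 116·t + 133 = 0  ⇒  m = 58² − 20·133 = 704
m = 704 > 0,  v_rel·d = 58 > 0  ⇒  inside

inside=yes margin=704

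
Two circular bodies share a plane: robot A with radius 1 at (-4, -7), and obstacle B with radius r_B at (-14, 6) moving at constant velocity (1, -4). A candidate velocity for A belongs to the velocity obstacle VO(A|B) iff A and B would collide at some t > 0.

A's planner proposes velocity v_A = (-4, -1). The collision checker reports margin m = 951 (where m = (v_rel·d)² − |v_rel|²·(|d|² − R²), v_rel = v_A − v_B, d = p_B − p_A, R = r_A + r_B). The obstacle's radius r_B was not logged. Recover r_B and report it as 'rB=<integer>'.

m = 951
d = (-10, 13);  v_rel = (-5, 3),  |v_rel|² = 34
v_rel×d = (-5)·(13) − (3)·(-10) = -35
since m = R²·34 − (-35)²:  R² = (1225 + 951) / 34 = 64
R = √64 = 8  ⇒  r_B = 8 − 1 = 7

rB=7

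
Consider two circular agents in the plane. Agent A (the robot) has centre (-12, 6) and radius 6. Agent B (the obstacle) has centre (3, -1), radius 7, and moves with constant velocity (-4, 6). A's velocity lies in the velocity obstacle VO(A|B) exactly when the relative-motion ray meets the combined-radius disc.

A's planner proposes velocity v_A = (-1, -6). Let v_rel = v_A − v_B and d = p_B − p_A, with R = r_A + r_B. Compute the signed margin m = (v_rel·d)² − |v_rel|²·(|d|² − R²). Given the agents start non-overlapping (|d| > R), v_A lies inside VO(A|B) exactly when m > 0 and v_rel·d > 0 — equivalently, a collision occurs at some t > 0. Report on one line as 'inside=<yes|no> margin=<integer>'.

d = (15, -7),  |d|² = 274;  R = 6+7 = 13,  c = 274−13² = 105
v_rel = (3, -12),  |v_rel|² = 153;  v_rel·d = (3)·(15) + (-12)·(-7) = 129
153·t² − 258·t + 105 = 0  ⇒  m = 129² − 153·105 = 576
m = 576 > 0,  v_rel·d = 129 > 0  ⇒  inside

inside=yes margin=576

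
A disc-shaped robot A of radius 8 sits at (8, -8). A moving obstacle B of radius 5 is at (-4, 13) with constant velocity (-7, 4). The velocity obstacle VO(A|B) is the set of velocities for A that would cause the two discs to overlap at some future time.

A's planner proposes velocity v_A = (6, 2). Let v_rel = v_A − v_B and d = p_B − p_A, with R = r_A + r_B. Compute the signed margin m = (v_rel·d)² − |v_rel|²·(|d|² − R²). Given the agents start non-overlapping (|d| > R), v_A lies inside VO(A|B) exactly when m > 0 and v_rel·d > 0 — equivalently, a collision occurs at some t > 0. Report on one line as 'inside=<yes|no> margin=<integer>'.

d = (-12, 21),  |d|² = 585;  R = 8+5 = 13,  c = 585−13² = 416
v_rel = (13, -2),  |v_rel|² = 173;  v_rel·d = (13)·(-12) + (-2)·(21) = -198
173·t² + 396·t + 416 = 0  ⇒  m = (-198)² − 173·416 = -32764
m = -32764 < 0,  v_rel·d = -198 < 0  ⇒  outside

inside=no margin=-32764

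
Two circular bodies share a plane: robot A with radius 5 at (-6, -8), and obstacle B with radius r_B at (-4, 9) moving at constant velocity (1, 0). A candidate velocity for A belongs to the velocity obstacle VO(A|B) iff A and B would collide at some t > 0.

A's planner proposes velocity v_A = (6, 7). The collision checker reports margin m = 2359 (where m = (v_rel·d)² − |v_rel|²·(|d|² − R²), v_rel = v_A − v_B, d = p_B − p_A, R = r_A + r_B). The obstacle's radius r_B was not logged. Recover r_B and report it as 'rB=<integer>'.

m = 2359
d = (2, 17);  v_rel = (5, 7),  |v_rel|² = 74
v_rel×d = (5)·(17) − (7)·(2) = 71
since m = R²·74 − 71²:  R² = (5041 + 2359) / 74 = 100
R = √100 = 10  ⇒  r_B = 10 − 5 = 5

rB=5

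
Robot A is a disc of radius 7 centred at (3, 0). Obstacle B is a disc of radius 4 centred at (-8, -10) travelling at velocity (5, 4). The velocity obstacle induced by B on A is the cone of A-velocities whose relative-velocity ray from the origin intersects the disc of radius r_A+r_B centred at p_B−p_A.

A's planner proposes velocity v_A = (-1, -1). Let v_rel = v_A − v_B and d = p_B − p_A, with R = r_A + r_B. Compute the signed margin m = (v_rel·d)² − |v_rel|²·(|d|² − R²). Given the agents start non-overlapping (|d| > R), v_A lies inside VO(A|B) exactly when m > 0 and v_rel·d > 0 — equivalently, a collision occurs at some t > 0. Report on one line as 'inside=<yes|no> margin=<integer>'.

d = (-11, -10),  |d|² = 221;  R = 7+4 = 11,  c = 221−11² = 100
v_rel = (-6, -5),  |v_rel|² = 61;  v_rel·d = (-6)·(-11) + (-5)·(-10) = 116
61·t² − 232·t + 100 = 0  ⇒  m = 116² − 61·100 = 7356
m = 7356 > 0,  v_rel·d = 116 > 0  ⇒  inside

inside=yes margin=7356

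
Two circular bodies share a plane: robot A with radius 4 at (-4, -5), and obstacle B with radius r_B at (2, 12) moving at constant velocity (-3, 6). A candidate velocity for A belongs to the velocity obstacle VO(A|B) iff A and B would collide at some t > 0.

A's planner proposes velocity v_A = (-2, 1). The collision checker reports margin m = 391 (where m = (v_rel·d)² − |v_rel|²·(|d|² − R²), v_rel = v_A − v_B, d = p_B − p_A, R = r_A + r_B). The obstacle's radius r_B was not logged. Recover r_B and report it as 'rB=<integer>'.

m = 391
d = (6, 17);  v_rel = (1, -5),  |v_rel|² = 26
v_rel×d = (1)·(17) − (-5)·(6) = 47
since m = R²·26 − 47²:  R² = (2209 + 391) / 26 = 100
R = √100 = 10  ⇒  r_B = 10 − 4 = 6

rB=6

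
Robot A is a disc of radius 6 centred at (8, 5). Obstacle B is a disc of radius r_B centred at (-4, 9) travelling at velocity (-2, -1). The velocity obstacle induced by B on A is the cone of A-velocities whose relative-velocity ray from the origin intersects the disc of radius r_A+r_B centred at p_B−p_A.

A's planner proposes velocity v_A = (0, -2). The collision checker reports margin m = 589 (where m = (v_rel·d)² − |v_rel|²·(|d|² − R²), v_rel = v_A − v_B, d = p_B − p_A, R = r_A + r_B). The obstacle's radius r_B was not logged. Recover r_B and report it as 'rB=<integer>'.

m = 589
d = (-12, 4);  v_rel = (2, -1),  |v_rel|² = 5
v_rel×d = (2)·(4) − (-1)·(-12) = -4
since m = R²·5 − (-4)²:  R² = (16 + 589) / 5 = 121
R = √121 = 11  ⇒  r_B = 11 − 6 = 5

rB=5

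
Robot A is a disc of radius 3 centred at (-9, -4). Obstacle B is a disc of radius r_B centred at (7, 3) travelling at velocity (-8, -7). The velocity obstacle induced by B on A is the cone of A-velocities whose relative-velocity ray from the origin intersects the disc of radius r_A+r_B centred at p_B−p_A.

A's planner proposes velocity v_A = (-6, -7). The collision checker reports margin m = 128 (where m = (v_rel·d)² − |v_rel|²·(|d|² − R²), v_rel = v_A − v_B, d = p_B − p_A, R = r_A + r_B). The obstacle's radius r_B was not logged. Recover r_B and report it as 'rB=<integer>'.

m = 128
d = (16, 7);  v_rel = (2, 0),  |v_rel|² = 4
v_rel×d = (2)·(7) − (0)·(16) = 14
since m = R²·4 − 14²:  R² = (196 + 128) / 4 = 81
R = √81 = 9  ⇒  r_B = 9 − 3 = 6

rB=6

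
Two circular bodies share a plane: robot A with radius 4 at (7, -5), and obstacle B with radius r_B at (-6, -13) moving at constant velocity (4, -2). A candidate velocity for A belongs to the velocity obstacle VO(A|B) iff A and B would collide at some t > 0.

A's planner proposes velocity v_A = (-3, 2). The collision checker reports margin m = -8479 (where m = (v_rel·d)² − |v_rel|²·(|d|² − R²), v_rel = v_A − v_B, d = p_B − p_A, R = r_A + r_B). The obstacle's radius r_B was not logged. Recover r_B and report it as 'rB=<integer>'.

m = -8479
d = (-13, -8);  v_rel = (-7, 4),  |v_rel|² = 65
v_rel×d = (-7)·(-8) − (4)·(-13) = 108
since m = R²·65 − 108²:  R² = (11664 + -8479) / 65 = 49
R = √49 = 7  ⇒  r_B = 7 − 4 = 3

rB=3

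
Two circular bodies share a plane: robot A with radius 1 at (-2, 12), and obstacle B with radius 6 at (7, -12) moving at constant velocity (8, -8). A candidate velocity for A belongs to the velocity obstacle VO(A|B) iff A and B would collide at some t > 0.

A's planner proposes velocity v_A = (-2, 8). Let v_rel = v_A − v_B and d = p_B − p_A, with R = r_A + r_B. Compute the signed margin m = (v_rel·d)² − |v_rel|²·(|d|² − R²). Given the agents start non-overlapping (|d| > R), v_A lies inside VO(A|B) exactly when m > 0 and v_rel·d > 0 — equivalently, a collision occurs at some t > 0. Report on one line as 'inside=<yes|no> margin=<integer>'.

d = (9, -24),  |d|² = 657;  R = 1+6 = 7,  c = 657−7² = 608
v_rel = (-10, 16),  |v_rel|² = 356;  v_rel·d = (-10)·(9) + (16)·(-24) = -474
356·t² + 948·t + 608 = 0  ⇒  m = (-474)² − 356·608 = 8228
m = 8228 > 0,  v_rel·d = -474 < 0  ⇒  outside

inside=no margin=8228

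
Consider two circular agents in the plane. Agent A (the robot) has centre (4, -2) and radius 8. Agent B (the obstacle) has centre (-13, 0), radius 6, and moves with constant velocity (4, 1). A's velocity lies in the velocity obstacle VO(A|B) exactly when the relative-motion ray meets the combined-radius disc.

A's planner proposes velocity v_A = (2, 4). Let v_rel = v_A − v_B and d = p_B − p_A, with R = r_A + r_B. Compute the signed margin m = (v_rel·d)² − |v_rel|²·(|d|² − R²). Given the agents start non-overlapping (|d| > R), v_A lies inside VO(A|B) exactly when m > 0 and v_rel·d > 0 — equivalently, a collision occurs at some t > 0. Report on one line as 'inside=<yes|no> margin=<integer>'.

d = (-17, 2),  |d|² = 293;  R = 8+6 = 14,  c = 293−14² = 97
v_rel = (-2, 3),  |v_rel|² = 13;  v_rel·d = (-2)·(-17) + (3)·(2) = 40
13·t² − 80·t + 97 = 0  ⇒  m = 40² − 13·97 = 339
m = 339 > 0,  v_rel·d = 40 > 0  ⇒  inside

inside=yes margin=339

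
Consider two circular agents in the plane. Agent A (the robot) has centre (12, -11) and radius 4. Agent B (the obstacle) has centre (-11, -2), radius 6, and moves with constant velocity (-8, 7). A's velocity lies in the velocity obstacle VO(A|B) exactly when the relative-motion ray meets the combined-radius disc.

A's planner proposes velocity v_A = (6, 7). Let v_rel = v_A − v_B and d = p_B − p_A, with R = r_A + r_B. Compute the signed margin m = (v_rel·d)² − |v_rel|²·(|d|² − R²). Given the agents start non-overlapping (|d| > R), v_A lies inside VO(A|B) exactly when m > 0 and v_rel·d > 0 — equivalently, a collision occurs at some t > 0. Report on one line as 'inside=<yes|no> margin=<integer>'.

d = (-23, 9),  |d|² = 610;  R = 4+6 = 10,  c = 610−10² = 510
v_rel = (14, 0),  |v_rel|² = 196;  v_rel·d = (14)·(-23) + (0)·(9) = -322
196·t² + 644·t + 510 = 0  ⇒  m = (-322)² − 196·510 = 3724
m = 3724 > 0,  v_rel·d = -322 < 0  ⇒  outside

inside=no margin=3724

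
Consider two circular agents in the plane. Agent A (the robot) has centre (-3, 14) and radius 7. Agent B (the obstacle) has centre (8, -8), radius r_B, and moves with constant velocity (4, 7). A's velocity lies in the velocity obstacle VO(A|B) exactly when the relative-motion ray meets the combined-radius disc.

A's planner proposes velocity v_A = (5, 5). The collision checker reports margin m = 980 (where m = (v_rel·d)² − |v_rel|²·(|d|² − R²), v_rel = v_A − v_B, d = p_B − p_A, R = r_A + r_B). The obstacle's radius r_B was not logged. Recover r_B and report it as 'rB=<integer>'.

m = 980
d = (11, -22);  v_rel = (1, -2),  |v_rel|² = 5
v_rel×d = (1)·(-22) − (-2)·(11) = 0
since m = R²·5 − 0²:  R² = (0 + 980) / 5 = 196
R = √196 = 14  ⇒  r_B = 14 − 7 = 7

rB=7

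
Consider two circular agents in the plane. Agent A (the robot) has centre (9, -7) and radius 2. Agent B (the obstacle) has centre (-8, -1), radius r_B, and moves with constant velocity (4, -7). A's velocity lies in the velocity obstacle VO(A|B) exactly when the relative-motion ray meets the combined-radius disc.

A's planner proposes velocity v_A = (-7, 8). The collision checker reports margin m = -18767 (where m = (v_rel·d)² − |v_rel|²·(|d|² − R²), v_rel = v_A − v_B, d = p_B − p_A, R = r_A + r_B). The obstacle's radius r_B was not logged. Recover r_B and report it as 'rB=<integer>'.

m = -18767
d = (-17, 6);  v_rel = (-11, 15),  |v_rel|² = 346
v_rel×d = (-11)·(6) − (15)·(-17) = 189
since m = R²·346 − 189²:  R² = (35721 + -18767) / 346 = 49
R = √49 = 7  ⇒  r_B = 7 − 2 = 5

rB=5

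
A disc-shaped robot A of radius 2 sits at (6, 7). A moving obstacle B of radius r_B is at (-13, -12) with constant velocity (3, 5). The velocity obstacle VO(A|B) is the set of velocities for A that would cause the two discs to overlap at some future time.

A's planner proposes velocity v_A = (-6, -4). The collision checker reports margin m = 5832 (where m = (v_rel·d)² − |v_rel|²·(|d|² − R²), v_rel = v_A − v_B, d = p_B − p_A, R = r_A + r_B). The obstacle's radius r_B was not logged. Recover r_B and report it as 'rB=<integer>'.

m = 5832
d = (-19, -19);  v_rel = (-9, -9),  |v_rel|² = 162
v_rel×d = (-9)·(-19) − (-9)·(-19) = 0
since m = R²·162 − 0²:  R² = (0 + 5832) / 162 = 36
R = √36 = 6  ⇒  r_B = 6 − 2 = 4

rB=4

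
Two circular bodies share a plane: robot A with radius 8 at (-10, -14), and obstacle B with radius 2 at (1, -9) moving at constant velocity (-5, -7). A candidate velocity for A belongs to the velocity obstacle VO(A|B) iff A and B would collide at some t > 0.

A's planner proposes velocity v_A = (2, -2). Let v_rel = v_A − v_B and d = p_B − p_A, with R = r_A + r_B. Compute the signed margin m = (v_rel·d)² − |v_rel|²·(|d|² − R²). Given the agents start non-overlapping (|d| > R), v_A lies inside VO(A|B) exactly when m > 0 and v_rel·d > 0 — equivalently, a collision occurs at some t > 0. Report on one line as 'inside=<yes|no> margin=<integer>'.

d = (11, 5),  |d|² = 146;  R = 8+2 = 10,  c = 146−10² = 46
v_rel = (7, 5),  |v_rel|² = 74;  v_rel·d = (7)·(11) + (5)·(5) = 102
74·t² − 204·t + 46 = 0  ⇒  m = 102² − 74·46 = 7000
m = 7000 > 0,  v_rel·d = 102 > 0  ⇒  inside

inside=yes margin=7000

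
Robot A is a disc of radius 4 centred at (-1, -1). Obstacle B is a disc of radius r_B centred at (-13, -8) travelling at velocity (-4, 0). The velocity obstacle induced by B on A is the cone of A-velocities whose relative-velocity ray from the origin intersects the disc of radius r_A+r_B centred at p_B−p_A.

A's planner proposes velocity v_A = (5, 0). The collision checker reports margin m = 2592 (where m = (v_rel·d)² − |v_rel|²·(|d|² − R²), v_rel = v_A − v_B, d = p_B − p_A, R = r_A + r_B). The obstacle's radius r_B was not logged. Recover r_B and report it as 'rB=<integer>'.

m = 2592
d = (-12, -7);  v_rel = (9, 0),  |v_rel|² = 81
v_rel×d = (9)·(-7) − (0)·(-12) = -63
since m = R²·81 − (-63)²:  R² = (3969 + 2592) / 81 = 81
R = √81 = 9  ⇒  r_B = 9 − 4 = 5

rB=5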